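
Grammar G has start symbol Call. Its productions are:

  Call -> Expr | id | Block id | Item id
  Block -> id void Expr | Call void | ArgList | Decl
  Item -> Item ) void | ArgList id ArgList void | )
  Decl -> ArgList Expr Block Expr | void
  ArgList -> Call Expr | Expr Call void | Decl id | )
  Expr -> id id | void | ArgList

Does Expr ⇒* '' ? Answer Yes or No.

No

No nonterminal in this grammar is nullable.
No production of Expr has an RHS whose symbols are all nullable, so Expr is not nullable.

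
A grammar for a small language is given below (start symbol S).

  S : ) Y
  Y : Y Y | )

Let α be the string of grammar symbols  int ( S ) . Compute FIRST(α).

{ int }

int is a terminal; add {int} and stop.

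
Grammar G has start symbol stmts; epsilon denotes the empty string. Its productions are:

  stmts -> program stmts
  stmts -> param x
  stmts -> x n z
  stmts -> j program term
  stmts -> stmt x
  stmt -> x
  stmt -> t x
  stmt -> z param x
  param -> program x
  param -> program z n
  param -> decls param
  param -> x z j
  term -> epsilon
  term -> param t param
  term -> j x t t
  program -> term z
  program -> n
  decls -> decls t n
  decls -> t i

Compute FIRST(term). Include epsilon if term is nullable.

{ j, n, t, x, z, epsilon }

term -> epsilon contributes epsilon.
From term -> param t param: add FIRST(param) = { j, n, t, x, z }.
term -> j x t t contributes {j}.
Union: FIRST(term) = { j, n, t, x, z, epsilon }.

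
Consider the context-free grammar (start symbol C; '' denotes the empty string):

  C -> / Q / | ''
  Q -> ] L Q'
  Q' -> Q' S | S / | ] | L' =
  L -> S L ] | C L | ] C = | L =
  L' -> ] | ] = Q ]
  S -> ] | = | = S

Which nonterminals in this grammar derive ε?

Directly nullable (have an ''-production): C.
No other nonterminal has a production whose RHS symbols are all nullable.

{ C }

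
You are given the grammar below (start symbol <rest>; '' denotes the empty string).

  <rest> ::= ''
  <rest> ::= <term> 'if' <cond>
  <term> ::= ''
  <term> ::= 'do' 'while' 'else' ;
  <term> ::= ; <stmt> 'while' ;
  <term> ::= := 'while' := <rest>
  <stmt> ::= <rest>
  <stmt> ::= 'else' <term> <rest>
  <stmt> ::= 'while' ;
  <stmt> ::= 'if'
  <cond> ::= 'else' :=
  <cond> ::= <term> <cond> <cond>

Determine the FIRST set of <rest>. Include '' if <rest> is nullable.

{ 'do', 'if', :=, ;, '' }

<rest> ::= '' contributes ''.
From <rest> ::= <term> 'if' <cond>: <term> nullable, take FIRST(<term>) ∪ {'if'} = { 'do', 'if', :=, ; }.
Union: FIRST(<rest>) = { 'do', 'if', :=, ;, '' }.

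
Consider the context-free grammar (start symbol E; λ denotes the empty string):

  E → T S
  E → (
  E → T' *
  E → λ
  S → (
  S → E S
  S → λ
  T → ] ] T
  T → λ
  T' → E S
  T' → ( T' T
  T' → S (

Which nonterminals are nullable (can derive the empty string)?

Directly nullable (have an λ-production): E, S, T.
T' → E S with every symbol nullable, so T' is nullable.

{ E, S, T, T' }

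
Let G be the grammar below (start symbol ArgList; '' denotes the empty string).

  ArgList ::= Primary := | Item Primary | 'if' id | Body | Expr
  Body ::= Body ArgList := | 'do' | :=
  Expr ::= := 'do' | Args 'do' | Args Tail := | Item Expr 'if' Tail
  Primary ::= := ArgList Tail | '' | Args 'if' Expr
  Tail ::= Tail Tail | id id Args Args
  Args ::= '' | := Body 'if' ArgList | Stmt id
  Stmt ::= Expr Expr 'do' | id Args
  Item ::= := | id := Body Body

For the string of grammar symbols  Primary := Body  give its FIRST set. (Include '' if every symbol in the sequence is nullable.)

{ 'do', 'if', :=, id }

Add FIRST(Primary)\{''} = { 'do', 'if', :=, id }; Primary is nullable, continue.
:= is a terminal; add {:=} and stop.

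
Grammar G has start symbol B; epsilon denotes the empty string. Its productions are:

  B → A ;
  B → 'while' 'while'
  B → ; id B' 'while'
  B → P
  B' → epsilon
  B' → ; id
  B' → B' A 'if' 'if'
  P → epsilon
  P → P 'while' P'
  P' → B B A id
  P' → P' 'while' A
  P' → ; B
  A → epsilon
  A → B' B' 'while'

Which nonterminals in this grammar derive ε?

{ A, B, B', P }

Directly nullable (have an epsilon-production): B', P, A.
B → P with every symbol nullable, so B is nullable.
No other nonterminal has a production whose RHS symbols are all nullable.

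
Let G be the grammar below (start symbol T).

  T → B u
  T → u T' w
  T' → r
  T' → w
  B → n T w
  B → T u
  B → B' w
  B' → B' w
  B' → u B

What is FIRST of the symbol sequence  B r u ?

{ n, u }

Add FIRST(B) = { n, u }; B is not nullable, stop.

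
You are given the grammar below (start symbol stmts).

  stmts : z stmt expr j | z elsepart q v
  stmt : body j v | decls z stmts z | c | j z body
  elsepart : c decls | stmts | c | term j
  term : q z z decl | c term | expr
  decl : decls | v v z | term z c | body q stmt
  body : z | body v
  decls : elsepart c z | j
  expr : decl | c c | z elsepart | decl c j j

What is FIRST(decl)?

{ c, j, q, v, z }

From decl : decls: add FIRST(decls) = { c, j, q, v, z }.
decl : v v z contributes {v}.
From decl : term z c: add FIRST(term) = { c, j, q, v, z }.
From decl : body q stmt: add FIRST(body) = { z }.
Union: FIRST(decl) = { c, j, q, v, z }.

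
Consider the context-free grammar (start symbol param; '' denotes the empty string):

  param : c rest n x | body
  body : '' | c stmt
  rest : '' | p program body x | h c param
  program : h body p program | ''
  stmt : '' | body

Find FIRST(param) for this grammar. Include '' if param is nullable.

param : c rest n x contributes {c}.
From param : body: add FIRST(body) = { c, '' } (including '' since body is nullable).
Union: FIRST(param) = { c, '' }.

{ c, '' }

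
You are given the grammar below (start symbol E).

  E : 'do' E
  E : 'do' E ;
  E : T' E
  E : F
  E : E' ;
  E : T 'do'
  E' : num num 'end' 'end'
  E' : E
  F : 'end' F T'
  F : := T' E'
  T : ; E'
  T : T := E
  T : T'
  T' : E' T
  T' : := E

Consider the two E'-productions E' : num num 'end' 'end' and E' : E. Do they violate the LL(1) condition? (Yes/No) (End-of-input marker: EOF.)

FIRST(num num 'end' 'end') = { num } and FIRST(E) = { 'do', 'end', :=, ;, num }.
Both contain num, so the two alternatives are not disjoint — LL(1) conflict.

Yes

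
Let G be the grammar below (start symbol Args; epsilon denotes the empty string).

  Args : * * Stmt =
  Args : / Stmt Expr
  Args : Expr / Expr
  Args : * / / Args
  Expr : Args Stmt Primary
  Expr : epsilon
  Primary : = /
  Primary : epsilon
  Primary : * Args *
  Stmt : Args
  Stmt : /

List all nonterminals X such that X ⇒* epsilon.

{ Expr, Primary }

Directly nullable (have an epsilon-production): Expr, Primary.
No other nonterminal has a production whose RHS symbols are all nullable.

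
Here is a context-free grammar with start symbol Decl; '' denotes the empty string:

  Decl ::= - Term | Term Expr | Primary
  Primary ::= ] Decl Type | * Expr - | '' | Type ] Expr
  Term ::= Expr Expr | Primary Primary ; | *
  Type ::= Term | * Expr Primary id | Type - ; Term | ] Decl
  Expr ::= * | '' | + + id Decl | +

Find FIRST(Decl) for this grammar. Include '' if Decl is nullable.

{ *, +, -, ;, ], '' }

Decl ::= - Term contributes {-}.
From Decl ::= Term Expr: Term, Expr nullable, take FIRST(Term) ∪ FIRST(Expr) = { *, +, -, ;, ] }; also '' since the whole RHS is nullable.
From Decl ::= Primary: add FIRST(Primary) = { *, +, -, ;, ], '' } (including '' since Primary is nullable).
Union: FIRST(Decl) = { *, +, -, ;, ], '' }.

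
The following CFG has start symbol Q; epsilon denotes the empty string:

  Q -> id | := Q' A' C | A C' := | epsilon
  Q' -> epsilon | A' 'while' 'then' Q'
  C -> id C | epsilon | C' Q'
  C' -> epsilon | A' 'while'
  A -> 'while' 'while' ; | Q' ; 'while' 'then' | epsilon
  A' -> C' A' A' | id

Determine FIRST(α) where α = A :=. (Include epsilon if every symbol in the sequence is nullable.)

{ 'while', :=, ;, id }

Add FIRST(A)\{epsilon} = { 'while', ;, id }; A is nullable, continue.
:= is a terminal; add {:=} and stop.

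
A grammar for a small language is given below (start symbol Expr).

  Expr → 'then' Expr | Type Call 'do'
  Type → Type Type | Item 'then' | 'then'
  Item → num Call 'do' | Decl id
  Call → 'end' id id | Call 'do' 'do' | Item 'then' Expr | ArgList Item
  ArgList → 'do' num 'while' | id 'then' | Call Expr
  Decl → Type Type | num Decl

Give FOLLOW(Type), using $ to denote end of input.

In Expr → Type Call 'do': add FIRST(Call 'do') = { 'do', 'end', 'then', id, num }.
In Type → Type Type: add FIRST(Type) = { 'then', num }.
In Type → Type Type: Type is at the end, add FOLLOW(Type) = { 'do', 'end', 'then', id, num }.
In Decl → Type Type: add FIRST(Type) = { 'then', num }.
In Decl → Type Type: Type is at the end, add FOLLOW(Decl) = { id }.
Union: FOLLOW(Type) = { 'do', 'end', 'then', id, num }.

{ 'do', 'end', 'then', id, num }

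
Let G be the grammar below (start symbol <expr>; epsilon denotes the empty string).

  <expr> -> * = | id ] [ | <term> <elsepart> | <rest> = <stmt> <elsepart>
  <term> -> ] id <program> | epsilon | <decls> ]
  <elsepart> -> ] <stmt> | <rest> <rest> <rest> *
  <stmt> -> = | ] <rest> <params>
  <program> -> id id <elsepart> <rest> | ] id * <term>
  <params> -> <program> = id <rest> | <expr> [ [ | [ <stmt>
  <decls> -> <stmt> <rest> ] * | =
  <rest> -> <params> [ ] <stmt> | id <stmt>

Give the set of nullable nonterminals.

Directly nullable (have an epsilon-production): <term>.
No other nonterminal has a production whose RHS symbols are all nullable.

{ <term> }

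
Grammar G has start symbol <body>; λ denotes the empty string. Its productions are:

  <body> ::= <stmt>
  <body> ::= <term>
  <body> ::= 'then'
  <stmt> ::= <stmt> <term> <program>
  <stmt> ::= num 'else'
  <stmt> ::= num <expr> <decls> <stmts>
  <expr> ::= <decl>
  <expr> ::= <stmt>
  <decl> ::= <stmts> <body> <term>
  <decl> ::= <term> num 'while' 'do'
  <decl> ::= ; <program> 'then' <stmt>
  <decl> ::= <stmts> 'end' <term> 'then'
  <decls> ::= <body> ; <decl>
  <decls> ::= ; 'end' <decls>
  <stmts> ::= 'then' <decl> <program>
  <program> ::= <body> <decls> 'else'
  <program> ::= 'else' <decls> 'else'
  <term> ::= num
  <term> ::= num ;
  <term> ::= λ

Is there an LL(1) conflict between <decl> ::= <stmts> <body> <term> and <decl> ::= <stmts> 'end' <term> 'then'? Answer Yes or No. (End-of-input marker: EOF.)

Yes

FIRST(<stmts> <body> <term>) = { 'then' } and FIRST(<stmts> 'end' <term> 'then') = { 'then' }.
Both contain 'then', so the two alternatives are not disjoint — LL(1) conflict.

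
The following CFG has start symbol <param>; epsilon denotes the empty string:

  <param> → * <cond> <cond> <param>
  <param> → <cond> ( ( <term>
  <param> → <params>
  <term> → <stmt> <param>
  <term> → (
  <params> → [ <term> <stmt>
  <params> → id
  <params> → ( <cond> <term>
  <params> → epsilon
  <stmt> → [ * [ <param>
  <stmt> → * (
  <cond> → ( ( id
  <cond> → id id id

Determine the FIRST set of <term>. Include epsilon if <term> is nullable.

{ (, *, [ }

From <term> → <stmt> <param>: add FIRST(<stmt>) = { *, [ }.
<term> → ( contributes {(}.
Union: FIRST(<term>) = { (, *, [ }.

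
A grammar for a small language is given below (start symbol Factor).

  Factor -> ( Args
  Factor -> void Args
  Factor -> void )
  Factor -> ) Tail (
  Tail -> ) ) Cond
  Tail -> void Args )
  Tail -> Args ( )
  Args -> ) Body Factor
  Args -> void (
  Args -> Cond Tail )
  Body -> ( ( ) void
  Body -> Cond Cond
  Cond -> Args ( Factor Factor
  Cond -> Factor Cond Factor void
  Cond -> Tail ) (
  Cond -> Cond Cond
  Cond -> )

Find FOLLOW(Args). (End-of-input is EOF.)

{ EOF, (, ), void }

In Factor -> ( Args: Args is at the end, add FOLLOW(Factor) = { EOF, (, ), void }.
In Factor -> void Args: Args is at the end, add FOLLOW(Factor) = { EOF, (, ), void }.
In Tail -> void Args ): add FIRST()) = { ) }.
In Tail -> Args ( ): add FIRST(( )) = { ( }.
In Cond -> Args ( Factor Factor: add FIRST(( Factor Factor) = { ( }.
Union: FOLLOW(Args) = { EOF, (, ), void }.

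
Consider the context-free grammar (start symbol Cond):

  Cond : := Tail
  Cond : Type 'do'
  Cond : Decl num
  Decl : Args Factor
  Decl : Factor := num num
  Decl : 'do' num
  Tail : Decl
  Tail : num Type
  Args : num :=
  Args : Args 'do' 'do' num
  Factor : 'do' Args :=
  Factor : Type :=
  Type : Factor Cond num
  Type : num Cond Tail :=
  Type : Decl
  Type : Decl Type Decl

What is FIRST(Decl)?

From Decl : Args Factor: add FIRST(Args) = { num }.
From Decl : Factor := num num: add FIRST(Factor) = { 'do', num }.
Decl : 'do' num contributes {'do'}.
Union: FIRST(Decl) = { 'do', num }.

{ 'do', num }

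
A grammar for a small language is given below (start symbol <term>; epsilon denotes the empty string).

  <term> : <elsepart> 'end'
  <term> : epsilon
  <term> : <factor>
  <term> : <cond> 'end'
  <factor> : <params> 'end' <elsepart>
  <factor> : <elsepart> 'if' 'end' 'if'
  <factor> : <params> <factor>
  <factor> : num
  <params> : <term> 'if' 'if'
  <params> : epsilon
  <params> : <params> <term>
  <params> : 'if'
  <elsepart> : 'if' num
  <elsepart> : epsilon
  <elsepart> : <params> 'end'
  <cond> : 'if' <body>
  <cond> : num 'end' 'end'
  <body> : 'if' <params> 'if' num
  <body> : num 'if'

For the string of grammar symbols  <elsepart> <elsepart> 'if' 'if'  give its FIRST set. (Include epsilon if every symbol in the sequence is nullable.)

{ 'end', 'if', num }

Add FIRST(<elsepart>)\{epsilon} = { 'end', 'if', num }; <elsepart> is nullable, continue.
Add FIRST(<elsepart>)\{epsilon} = { 'end', 'if', num }; <elsepart> is nullable, continue.
'if' is a terminal; add {'if'} and stop.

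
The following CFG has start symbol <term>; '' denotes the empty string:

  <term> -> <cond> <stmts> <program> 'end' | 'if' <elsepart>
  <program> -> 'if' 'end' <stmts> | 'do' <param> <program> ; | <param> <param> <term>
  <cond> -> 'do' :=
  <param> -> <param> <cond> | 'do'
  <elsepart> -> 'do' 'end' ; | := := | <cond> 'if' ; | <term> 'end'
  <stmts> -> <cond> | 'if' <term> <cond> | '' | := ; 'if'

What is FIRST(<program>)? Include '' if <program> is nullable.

<program> -> 'if' 'end' <stmts> contributes {'if'}.
<program> -> 'do' <param> <program> ; contributes {'do'}.
From <program> -> <param> <param> <term>: add FIRST(<param>) = { 'do' }.
Union: FIRST(<program>) = { 'do', 'if' }.

{ 'do', 'if' }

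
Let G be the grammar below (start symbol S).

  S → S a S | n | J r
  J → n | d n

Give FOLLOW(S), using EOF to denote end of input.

S is the start symbol, so EOF ∈ FOLLOW(S).
In S → S a S: add FIRST(a S) = { a }.
In S → S a S: S is at the end, add FOLLOW(S) = { EOF, a }.
Union: FOLLOW(S) = { EOF, a }.

{ EOF, a }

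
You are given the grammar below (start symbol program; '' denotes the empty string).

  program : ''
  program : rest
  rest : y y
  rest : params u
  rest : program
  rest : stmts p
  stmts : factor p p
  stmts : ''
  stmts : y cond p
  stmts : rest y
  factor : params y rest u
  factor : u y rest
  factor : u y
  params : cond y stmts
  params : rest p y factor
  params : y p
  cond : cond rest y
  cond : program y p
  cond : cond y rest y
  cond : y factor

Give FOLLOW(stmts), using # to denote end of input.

In rest : stmts p: add FIRST(p) = { p }.
In params : cond y stmts: stmts is at the end, add FOLLOW(params) = { u, y }.
Union: FOLLOW(stmts) = { p, u, y }.

{ p, u, y }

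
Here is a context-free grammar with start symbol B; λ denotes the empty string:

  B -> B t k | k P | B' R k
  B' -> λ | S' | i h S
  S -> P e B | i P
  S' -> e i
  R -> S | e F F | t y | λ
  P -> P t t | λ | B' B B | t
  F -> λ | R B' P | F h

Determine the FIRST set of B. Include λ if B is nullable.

{ e, i, k, t }

From B -> B t k: add FIRST(B) = { e, i, k, t }.
B -> k P contributes {k}.
From B -> B' R k: B', R nullable, take FIRST(B') ∪ FIRST(R) ∪ {k} = { e, i, k, t }.
Union: FIRST(B) = { e, i, k, t }.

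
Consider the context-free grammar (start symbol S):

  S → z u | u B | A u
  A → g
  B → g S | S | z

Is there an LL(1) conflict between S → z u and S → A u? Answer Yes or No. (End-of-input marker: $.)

FIRST(z u) = { z } and FIRST(A u) = { g }.
The FIRST sets are disjoint and neither alternative is nullable — no conflict.

No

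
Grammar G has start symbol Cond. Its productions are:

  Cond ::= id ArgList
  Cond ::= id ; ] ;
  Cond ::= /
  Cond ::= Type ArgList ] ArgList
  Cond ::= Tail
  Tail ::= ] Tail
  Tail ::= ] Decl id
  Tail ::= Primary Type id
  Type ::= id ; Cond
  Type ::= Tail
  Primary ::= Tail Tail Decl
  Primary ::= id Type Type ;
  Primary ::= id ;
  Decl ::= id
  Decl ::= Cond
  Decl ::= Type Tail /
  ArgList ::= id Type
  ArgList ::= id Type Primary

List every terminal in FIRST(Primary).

{ ], id }

From Primary ::= Tail Tail Decl: add FIRST(Tail) = { ], id }.
Primary ::= id Type Type ; contributes {id}.
Primary ::= id ; contributes {id}.
Union: FIRST(Primary) = { ], id }.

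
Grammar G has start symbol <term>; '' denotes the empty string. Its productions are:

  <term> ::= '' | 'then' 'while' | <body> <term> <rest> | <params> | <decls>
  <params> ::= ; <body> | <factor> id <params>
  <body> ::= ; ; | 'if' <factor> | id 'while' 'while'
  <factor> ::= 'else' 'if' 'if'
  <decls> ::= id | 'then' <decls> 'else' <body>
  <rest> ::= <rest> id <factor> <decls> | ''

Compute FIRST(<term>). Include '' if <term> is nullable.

{ 'else', 'if', 'then', ;, id, '' }

<term> ::= '' contributes ''.
<term> ::= 'then' 'while' contributes {'then'}.
From <term> ::= <body> <term> <rest>: add FIRST(<body>) = { 'if', ;, id }.
From <term> ::= <params>: add FIRST(<params>) = { 'else', ; }.
From <term> ::= <decls>: add FIRST(<decls>) = { 'then', id }.
Union: FIRST(<term>) = { 'else', 'if', 'then', ;, id, '' }.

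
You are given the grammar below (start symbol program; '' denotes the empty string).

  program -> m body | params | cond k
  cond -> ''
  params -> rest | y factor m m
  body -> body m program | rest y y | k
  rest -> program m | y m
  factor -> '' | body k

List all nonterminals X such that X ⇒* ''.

{ cond, factor }

Directly nullable (have an ''-production): cond, factor.
No other nonterminal has a production whose RHS symbols are all nullable.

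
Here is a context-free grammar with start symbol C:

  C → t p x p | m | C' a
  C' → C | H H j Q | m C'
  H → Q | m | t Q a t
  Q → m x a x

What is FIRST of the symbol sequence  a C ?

{ a }

a is a terminal; add {a} and stop.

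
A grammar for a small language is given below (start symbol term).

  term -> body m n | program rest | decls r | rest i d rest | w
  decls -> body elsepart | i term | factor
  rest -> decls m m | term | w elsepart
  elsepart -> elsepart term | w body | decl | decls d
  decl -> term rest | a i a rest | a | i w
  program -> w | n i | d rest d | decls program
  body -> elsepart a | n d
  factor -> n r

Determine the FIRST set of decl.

{ a, d, i, n, w }

From decl -> term rest: add FIRST(term) = { a, d, i, n, w }.
decl -> a i a rest contributes {a}.
decl -> a contributes {a}.
decl -> i w contributes {i}.
Union: FIRST(decl) = { a, d, i, n, w }.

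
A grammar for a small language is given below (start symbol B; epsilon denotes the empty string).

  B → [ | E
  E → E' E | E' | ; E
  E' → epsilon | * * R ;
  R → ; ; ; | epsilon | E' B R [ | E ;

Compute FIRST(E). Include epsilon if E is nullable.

From E → E' E: E', E nullable, take FIRST(E') ∪ FIRST(E) = { *, ; }; also epsilon since the whole RHS is nullable.
From E → E': add FIRST(E') = { *, epsilon } (including epsilon since E' is nullable).
E → ; E contributes {;}.
Union: FIRST(E) = { *, ;, epsilon }.

{ *, ;, epsilon }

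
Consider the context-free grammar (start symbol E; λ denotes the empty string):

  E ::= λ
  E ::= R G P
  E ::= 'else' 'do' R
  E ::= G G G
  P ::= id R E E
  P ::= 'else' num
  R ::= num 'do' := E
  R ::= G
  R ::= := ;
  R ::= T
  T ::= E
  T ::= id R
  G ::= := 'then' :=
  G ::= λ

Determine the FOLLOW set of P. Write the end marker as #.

{ #, 'else', :=, id, num }

In E ::= R G P: P is at the end, add FOLLOW(E) = { #, 'else', :=, id, num }.
Union: FOLLOW(P) = { #, 'else', :=, id, num }.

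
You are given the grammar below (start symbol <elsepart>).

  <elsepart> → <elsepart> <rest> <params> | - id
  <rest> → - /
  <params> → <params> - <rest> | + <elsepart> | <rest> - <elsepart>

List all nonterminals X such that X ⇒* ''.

No nonterminal has an empty production or an RHS whose symbols are all nullable.

{ } (none)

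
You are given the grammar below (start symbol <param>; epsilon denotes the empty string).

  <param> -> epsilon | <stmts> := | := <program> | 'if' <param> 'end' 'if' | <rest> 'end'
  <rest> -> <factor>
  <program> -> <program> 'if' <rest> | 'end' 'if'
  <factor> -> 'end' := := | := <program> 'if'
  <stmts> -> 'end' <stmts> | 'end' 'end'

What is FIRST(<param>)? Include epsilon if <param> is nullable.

<param> -> epsilon contributes epsilon.
From <param> -> <stmts> :=: add FIRST(<stmts>) = { 'end' }.
<param> -> := <program> contributes {:=}.
<param> -> 'if' <param> 'end' 'if' contributes {'if'}.
From <param> -> <rest> 'end': add FIRST(<rest>) = { 'end', := }.
Union: FIRST(<param>) = { 'end', 'if', :=, epsilon }.

{ 'end', 'if', :=, epsilon }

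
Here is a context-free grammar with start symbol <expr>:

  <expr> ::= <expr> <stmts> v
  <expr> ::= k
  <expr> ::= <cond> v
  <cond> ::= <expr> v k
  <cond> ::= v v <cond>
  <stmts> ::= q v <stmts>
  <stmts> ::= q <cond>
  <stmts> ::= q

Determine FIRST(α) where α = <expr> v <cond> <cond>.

{ k, v }

Add FIRST(<expr>) = { k, v }; <expr> is not nullable, stop.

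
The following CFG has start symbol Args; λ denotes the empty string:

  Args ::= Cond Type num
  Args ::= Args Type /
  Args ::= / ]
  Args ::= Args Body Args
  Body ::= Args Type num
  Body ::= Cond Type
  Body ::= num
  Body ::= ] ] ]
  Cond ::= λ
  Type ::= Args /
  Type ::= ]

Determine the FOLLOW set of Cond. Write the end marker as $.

{ /, ] }

In Args ::= Cond Type num: add FIRST(Type num) = { /, ] }.
In Body ::= Cond Type: add FIRST(Type) = { /, ] }.
Union: FOLLOW(Cond) = { /, ] }.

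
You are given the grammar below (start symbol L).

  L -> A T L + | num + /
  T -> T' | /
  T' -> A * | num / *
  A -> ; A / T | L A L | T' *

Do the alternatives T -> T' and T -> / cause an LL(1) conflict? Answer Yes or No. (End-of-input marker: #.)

FIRST(T') = { ;, num } and FIRST(/) = { / }.
The FIRST sets are disjoint and neither alternative is nullable — no conflict.

No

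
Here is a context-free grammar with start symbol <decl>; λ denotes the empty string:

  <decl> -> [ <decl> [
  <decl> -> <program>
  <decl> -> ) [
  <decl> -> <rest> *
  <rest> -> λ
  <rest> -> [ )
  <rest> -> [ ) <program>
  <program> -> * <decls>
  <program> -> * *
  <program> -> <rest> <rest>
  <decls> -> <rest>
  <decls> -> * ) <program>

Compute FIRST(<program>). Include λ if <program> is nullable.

{ *, [, λ }

<program> -> * <decls> contributes {*}.
<program> -> * * contributes {*}.
From <program> -> <rest> <rest>: <rest>, <rest> nullable, take FIRST(<rest>) ∪ FIRST(<rest>) = { [ }; also λ since the whole RHS is nullable.
Union: FIRST(<program>) = { *, [, λ }.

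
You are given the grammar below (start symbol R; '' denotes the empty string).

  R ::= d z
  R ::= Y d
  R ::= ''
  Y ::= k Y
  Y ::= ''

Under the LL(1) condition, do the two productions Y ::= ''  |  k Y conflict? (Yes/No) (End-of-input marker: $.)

FIRST('') = { '' } and FIRST(k Y) = { k }.
The first is nullable but FOLLOW(Y) = { d } is disjoint from FIRST of the second.

No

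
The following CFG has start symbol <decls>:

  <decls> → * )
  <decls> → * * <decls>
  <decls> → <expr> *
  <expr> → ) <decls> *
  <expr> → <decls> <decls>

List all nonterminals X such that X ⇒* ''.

No nonterminal has an empty production or an RHS whose symbols are all nullable.

{ } (none)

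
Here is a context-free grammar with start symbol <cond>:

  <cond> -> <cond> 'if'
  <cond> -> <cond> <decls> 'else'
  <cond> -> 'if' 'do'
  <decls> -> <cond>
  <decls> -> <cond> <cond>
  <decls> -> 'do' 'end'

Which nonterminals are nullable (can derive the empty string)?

No nonterminal has an empty production or an RHS whose symbols are all nullable.

{ } (none)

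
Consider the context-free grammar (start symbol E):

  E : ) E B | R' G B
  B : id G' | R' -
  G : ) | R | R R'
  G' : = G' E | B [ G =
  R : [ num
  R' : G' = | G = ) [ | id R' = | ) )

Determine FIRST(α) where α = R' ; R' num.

Add FIRST(R') = { ), =, [, id }; R' is not nullable, stop.

{ ), =, [, id }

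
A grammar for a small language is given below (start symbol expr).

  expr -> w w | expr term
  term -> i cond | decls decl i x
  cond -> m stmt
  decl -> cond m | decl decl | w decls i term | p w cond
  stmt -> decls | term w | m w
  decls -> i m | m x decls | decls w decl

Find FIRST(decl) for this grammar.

From decl -> cond m: add FIRST(cond) = { m }.
From decl -> decl decl: add FIRST(decl) = { m, p, w }.
decl -> w decls i term contributes {w}.
decl -> p w cond contributes {p}.
Union: FIRST(decl) = { m, p, w }.

{ m, p, w }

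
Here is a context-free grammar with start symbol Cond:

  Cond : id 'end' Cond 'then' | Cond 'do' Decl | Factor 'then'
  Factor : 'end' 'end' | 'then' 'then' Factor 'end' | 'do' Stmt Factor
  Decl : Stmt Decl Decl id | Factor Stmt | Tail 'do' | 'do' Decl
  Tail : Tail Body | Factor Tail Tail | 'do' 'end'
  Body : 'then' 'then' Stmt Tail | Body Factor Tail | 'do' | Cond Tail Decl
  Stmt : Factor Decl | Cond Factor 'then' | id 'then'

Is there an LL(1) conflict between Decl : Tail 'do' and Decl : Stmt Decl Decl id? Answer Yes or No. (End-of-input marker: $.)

Yes

FIRST(Tail 'do') = { 'do', 'end', 'then' } and FIRST(Stmt Decl Decl id) = { 'do', 'end', 'then', id }.
Both contain 'do', so the two alternatives are not disjoint — LL(1) conflict.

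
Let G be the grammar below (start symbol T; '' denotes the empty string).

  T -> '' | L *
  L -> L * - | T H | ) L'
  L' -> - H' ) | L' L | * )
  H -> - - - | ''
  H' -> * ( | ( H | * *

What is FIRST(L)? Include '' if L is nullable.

{ ), *, -, '' }

From L -> L * -: L nullable, take FIRST(L) ∪ {*} = { ), *, - }.
From L -> T H: T, H nullable, take FIRST(T) ∪ FIRST(H) = { ), *, - }; also '' since the whole RHS is nullable.
L -> ) L' contributes {)}.
Union: FIRST(L) = { ), *, -, '' }.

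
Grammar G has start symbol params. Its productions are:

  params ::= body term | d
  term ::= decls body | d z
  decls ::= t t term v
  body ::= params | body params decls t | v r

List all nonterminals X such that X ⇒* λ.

{ } (none)

No nonterminal has an empty production or an RHS whose symbols are all nullable.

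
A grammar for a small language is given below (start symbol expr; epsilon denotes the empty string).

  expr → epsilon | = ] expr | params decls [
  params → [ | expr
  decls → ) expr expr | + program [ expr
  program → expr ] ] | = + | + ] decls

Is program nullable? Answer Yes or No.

No

Nullable nonterminals: expr, params.
No production of program has an RHS whose symbols are all nullable, so program is not nullable.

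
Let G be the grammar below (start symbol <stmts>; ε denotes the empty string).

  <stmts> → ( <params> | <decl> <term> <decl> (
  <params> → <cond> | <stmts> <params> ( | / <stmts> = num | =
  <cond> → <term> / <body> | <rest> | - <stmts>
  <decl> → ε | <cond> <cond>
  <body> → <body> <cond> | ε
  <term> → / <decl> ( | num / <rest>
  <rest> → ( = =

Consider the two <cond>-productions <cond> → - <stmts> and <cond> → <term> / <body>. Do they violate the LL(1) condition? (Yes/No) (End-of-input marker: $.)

No

FIRST(- <stmts>) = { - } and FIRST(<term> / <body>) = { /, num }.
The FIRST sets are disjoint and neither alternative is nullable — no conflict.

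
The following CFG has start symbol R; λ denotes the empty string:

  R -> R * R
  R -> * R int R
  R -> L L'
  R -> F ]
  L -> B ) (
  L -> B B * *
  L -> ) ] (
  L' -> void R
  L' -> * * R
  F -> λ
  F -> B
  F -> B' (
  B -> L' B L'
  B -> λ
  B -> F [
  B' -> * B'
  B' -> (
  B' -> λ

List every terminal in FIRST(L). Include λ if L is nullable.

{ (, ), *, [, void }

From L -> B ) (: B nullable, take FIRST(B) ∪ {)} = { (, ), *, [, void }.
From L -> B B * *: B, B nullable, take FIRST(B) ∪ FIRST(B) ∪ {*} = { (, *, [, void }.
L -> ) ] ( contributes {)}.
Union: FIRST(L) = { (, ), *, [, void }.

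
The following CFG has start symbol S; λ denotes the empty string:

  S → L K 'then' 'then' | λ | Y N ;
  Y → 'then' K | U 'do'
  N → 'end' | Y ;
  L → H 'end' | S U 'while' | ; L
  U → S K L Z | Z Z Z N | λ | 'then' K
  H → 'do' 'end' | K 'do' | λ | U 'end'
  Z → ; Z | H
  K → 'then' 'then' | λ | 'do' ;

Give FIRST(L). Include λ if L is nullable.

From L → H 'end': H nullable, take FIRST(H) ∪ {'end'} = { 'do', 'end', 'then', 'while', ; }.
From L → S U 'while': S, U nullable, take FIRST(S) ∪ FIRST(U) ∪ {'while'} = { 'do', 'end', 'then', 'while', ; }.
L → ; L contributes {;}.
Union: FIRST(L) = { 'do', 'end', 'then', 'while', ; }.

{ 'do', 'end', 'then', 'while', ; }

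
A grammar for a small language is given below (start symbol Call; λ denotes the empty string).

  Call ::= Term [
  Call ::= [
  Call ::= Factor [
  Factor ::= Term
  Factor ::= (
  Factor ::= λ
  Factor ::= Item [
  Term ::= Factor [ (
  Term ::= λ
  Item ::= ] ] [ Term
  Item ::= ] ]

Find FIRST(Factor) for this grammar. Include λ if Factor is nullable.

From Factor ::= Term: add FIRST(Term) = { (, [, ], λ } (including λ since Term is nullable).
Factor ::= ( contributes {(}.
Factor ::= λ contributes λ.
From Factor ::= Item [: add FIRST(Item) = { ] }.
Union: FIRST(Factor) = { (, [, ], λ }.

{ (, [, ], λ }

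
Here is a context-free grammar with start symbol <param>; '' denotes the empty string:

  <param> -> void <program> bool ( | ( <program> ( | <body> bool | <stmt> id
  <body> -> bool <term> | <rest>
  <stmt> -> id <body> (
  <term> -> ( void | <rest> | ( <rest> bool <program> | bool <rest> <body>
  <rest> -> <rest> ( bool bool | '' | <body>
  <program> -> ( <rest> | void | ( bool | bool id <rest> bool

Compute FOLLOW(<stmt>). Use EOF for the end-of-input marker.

In <param> -> <stmt> id: add FIRST(id) = { id }.
Union: FOLLOW(<stmt>) = { id }.

{ id }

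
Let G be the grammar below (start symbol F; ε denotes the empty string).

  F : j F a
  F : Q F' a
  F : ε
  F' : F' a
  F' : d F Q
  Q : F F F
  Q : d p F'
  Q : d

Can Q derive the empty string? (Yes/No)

Q : F F F and each of F, F, F is nullable, so Q ⇒* ε.

Yes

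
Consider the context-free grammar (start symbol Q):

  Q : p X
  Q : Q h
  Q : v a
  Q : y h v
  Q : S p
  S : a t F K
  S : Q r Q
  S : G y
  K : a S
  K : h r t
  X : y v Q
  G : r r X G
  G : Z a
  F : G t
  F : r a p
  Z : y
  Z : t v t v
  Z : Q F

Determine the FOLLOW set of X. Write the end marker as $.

{ $, a, h, p, r, t, v, y }

In Q : p X: X is at the end, add FOLLOW(Q) = { $, a, h, p, r, t, v, y }.
In G : r r X G: add FIRST(G) = { a, p, r, t, v, y }.
Union: FOLLOW(X) = { $, a, h, p, r, t, v, y }.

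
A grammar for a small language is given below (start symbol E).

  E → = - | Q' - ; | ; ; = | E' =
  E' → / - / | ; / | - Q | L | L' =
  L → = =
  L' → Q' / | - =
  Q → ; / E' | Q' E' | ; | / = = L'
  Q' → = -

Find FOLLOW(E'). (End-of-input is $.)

{ = }

In E → E' =: add FIRST(=) = { = }.
In Q → ; / E': E' is at the end, add FOLLOW(Q) = { = }.
In Q → Q' E': E' is at the end, add FOLLOW(Q) = { = }.
Union: FOLLOW(E') = { = }.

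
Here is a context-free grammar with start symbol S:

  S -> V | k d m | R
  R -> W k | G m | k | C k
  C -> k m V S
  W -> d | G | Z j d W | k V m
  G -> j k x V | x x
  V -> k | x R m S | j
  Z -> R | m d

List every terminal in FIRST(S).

From S -> V: add FIRST(V) = { j, k, x }.
S -> k d m contributes {k}.
From S -> R: add FIRST(R) = { d, j, k, m, x }.
Union: FIRST(S) = { d, j, k, m, x }.

{ d, j, k, m, x }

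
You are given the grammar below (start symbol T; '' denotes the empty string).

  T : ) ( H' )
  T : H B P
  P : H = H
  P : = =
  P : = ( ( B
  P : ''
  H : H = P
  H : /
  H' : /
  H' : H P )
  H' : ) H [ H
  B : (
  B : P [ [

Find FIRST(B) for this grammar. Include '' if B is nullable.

{ (, /, =, [ }

B : ( contributes {(}.
From B : P [ [: P nullable, take FIRST(P) ∪ {[} = { /, =, [ }.
Union: FIRST(B) = { (, /, =, [ }.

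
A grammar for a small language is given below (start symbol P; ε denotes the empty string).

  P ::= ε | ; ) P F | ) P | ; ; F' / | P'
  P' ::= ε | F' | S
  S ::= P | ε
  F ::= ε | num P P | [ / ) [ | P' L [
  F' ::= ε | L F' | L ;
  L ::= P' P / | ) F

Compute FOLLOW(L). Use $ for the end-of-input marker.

{ $, ), /, ;, [, num }

In F ::= P' L [: add FIRST([) = { [ }.
In F' ::= L F': add FIRST(F')\{ε} = { ), /, ; }.
  Since F' is nullable, also add FOLLOW(F') = { $, ), /, ;, [, num }.
In F' ::= L ;: add FIRST(;) = { ; }.
Union: FOLLOW(L) = { $, ), /, ;, [, num }.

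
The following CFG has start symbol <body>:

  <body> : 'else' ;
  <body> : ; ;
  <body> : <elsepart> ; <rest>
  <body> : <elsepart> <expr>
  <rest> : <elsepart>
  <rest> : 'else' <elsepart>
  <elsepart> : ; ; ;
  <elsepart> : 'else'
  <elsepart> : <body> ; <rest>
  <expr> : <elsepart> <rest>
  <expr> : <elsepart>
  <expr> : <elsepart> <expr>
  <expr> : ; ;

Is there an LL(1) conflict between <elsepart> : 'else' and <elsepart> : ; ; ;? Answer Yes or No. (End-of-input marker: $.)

No

FIRST('else') = { 'else' } and FIRST(; ; ;) = { ; }.
The FIRST sets are disjoint and neither alternative is nullable — no conflict.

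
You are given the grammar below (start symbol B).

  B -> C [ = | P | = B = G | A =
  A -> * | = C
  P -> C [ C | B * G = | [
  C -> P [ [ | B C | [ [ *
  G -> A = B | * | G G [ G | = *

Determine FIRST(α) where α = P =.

{ *, =, [ }

Add FIRST(P) = { *, =, [ }; P is not nullable, stop.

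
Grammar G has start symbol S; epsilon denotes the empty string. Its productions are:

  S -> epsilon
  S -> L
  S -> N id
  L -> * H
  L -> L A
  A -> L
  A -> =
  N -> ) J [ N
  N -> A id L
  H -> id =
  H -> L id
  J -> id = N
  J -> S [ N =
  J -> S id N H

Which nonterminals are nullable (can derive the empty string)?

Directly nullable (have an epsilon-production): S.
No other nonterminal has a production whose RHS symbols are all nullable.

{ S }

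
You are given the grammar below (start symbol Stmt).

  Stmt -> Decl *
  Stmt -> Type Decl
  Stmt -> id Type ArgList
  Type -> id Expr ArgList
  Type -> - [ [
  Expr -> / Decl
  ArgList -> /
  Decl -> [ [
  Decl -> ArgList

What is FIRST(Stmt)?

{ -, /, [, id }

From Stmt -> Decl *: add FIRST(Decl) = { /, [ }.
From Stmt -> Type Decl: add FIRST(Type) = { -, id }.
Stmt -> id Type ArgList contributes {id}.
Union: FIRST(Stmt) = { -, /, [, id }.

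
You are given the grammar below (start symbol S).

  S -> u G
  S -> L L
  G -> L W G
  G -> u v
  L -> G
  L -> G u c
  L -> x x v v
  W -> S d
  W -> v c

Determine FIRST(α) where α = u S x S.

u is a terminal; add {u} and stop.

{ u }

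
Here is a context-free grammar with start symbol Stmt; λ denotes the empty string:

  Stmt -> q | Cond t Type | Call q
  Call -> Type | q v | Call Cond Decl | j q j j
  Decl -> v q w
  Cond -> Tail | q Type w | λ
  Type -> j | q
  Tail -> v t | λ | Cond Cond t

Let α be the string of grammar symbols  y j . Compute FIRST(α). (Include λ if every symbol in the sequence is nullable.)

y is a terminal; add {y} and stop.

{ y }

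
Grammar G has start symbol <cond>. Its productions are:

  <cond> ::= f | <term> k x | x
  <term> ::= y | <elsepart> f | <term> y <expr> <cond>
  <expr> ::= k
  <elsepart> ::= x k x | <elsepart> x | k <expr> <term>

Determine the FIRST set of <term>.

{ k, x, y }

<term> ::= y contributes {y}.
From <term> ::= <elsepart> f: add FIRST(<elsepart>) = { k, x }.
From <term> ::= <term> y <expr> <cond>: add FIRST(<term>) = { k, x, y }.
Union: FIRST(<term>) = { k, x, y }.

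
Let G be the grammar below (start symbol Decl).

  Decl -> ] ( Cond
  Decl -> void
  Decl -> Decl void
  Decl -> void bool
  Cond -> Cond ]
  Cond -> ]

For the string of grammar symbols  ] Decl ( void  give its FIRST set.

{ ] }

] is a terminal; add {]} and stop.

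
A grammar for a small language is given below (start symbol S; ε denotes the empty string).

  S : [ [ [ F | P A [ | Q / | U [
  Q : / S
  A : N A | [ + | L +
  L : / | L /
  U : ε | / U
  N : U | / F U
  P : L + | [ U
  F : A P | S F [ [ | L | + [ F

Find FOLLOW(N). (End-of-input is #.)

{ /, [ }

In A : N A: add FIRST(A) = { /, [ }.
Union: FOLLOW(N) = { /, [ }.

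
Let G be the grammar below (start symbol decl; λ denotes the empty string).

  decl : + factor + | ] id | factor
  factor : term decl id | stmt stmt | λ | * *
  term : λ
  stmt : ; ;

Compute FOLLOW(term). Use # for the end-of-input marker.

{ *, +, ;, ], id }

In factor : term decl id: add FIRST(decl id) = { *, +, ;, ], id }.
Union: FOLLOW(term) = { *, +, ;, ], id }.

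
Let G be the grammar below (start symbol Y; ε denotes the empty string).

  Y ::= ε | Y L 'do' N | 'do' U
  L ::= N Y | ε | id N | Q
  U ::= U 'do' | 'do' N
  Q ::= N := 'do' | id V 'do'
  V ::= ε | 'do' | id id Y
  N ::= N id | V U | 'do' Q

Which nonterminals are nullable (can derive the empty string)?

Directly nullable (have an ε-production): Y, L, V.
No other nonterminal has a production whose RHS symbols are all nullable.

{ L, V, Y }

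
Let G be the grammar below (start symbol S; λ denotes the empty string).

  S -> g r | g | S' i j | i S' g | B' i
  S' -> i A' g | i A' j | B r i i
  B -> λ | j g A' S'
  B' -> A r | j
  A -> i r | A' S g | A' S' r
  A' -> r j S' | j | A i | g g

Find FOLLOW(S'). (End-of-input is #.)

{ g, i, j, r }

In S -> S' i j: add FIRST(i j) = { i }.
In S -> i S' g: add FIRST(g) = { g }.
In B -> j g A' S': S' is at the end, add FOLLOW(B) = { r }.
In A -> A' S' r: add FIRST(r) = { r }.
In A' -> r j S': S' is at the end, add FOLLOW(A') = { g, i, j, r }.
Union: FOLLOW(S') = { g, i, j, r }.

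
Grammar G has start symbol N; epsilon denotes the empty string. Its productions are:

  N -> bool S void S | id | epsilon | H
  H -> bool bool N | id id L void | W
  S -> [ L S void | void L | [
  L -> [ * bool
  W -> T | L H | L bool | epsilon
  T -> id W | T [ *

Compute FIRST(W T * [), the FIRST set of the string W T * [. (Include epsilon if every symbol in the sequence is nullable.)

Add FIRST(W)\{epsilon} = { [, id }; W is nullable, continue.
Add FIRST(T) = { id }; T is not nullable, stop.

{ [, id }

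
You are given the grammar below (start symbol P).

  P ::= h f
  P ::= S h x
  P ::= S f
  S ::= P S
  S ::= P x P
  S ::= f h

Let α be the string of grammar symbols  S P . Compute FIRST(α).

{ f, h }

Add FIRST(S) = { f, h }; S is not nullable, stop.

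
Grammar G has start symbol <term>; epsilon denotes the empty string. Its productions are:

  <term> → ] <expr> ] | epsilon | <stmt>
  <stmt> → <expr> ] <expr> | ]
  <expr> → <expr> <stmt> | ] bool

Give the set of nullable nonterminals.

{ <term> }

Directly nullable (have an epsilon-production): <term>.
No other nonterminal has a production whose RHS symbols are all nullable.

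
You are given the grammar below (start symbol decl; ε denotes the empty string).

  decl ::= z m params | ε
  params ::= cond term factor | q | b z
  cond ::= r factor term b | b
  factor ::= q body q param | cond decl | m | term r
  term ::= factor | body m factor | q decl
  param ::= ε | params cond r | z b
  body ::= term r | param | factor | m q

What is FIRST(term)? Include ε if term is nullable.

From term ::= factor: add FIRST(factor) = { b, m, q, r, z }.
From term ::= body m factor: body nullable, take FIRST(body) ∪ {m} = { b, m, q, r, z }.
term ::= q decl contributes {q}.
Union: FIRST(term) = { b, m, q, r, z }.

{ b, m, q, r, z }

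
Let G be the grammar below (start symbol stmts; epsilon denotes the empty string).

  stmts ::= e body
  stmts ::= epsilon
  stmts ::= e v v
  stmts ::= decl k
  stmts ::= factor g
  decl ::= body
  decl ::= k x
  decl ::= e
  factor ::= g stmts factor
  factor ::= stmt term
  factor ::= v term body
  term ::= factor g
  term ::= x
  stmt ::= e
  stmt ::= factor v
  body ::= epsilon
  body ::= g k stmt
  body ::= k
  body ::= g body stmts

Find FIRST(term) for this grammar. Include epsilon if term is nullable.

From term ::= factor g: add FIRST(factor) = { e, g, v }.
term ::= x contributes {x}.
Union: FIRST(term) = { e, g, v, x }.

{ e, g, v, x }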